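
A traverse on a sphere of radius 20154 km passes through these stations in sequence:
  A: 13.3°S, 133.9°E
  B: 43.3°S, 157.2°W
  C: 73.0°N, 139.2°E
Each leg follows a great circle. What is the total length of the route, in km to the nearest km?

66750 km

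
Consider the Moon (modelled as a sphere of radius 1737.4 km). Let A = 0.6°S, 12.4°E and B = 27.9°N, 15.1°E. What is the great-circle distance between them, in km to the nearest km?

With latitudes φ₁ = -0.600°, φ₂ = 27.900° and longitude difference Δλ = 2.700°:
cos c = sin φ₁ sin φ₂ + cos φ₁ cos φ₂ cos Δλ = (-0.0105)(0.4679) + (0.9999)(0.8838)(0.9989) = 0.87784,
so c = arccos(0.87784) = 0.49947 rad.
Distance = R·c = 1737.4 × 0.4995 ≈ 868 km.

868 km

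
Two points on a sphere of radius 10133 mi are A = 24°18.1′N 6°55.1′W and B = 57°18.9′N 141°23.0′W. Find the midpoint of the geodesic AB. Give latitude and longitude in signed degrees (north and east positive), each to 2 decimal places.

The central angle between A and B is δ = 1.5692 rad.
With f = 0.5, the slerp weights are sin((1−f)δ)/sin δ = 0.7065 and sin(fδ)/sin δ = 0.7065.
Weighted sum of the unit vectors: (0.7065)·(0.9048,-0.1098,0.4115) + (0.7065)·(-0.4219,-0.3370,0.8417) = (0.3411, -0.3157, 0.8854).
Converting back: φ = atan2(z, √(x²+y²)) = 62.30°, λ = atan2(y, x) = -42.78°.

62.30°, -42.78°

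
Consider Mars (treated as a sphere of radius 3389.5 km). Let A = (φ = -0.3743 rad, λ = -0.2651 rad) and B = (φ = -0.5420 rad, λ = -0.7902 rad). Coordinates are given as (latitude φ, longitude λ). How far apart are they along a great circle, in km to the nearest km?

Let φ₁ = -0.3743 rad, φ₂ = -0.5420 rad, and Δλ = -0.5251 rad.
cos c = sin φ₁ sin φ₂ + cos φ₁ cos φ₂ cos Δλ = (-0.3656)(-0.5159) + (0.9308)(0.8567)(0.8653) = 0.87855,
so c = arccos(0.87855) = 0.49799 rad.
Distance = R·c = 3389.5 × 0.4980 ≈ 1688 km.

1688 km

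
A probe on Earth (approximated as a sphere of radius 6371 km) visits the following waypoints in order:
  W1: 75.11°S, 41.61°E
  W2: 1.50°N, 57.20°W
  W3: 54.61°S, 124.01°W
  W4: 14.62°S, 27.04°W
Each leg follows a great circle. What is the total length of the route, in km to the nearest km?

Leg W1→W2: central angle 1.6355 rad, distance 10419.7 km.
Leg W2→W3: central angle 1.3627 rad, distance 8681.5 km.
Leg W3→W4: central angle 1.4326 rad, distance 9127.0 km.
Total: 10419.7 + 8681.5 + 9127.0 ≈ 28228 km.

28228 km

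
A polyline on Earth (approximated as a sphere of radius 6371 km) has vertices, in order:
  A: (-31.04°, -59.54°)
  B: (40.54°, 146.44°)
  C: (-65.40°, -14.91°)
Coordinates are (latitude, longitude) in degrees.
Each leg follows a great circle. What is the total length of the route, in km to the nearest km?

Leg A→B: central angle 2.7401 rad, distance 17457.3 km.
Leg B→C: central angle 2.6697 rad, distance 17008.9 km.
Total: 17457.3 + 17008.9 ≈ 34466 km.

34466 km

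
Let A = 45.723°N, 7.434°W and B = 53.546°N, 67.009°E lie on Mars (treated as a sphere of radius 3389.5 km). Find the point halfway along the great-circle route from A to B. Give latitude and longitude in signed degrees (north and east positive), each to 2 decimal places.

Central angle δ = 0.8133 rad. Interpolating on the sphere with fraction f = 0.5:
P = [sin((1−f)δ)·A + sin(fδ)·B] / sin δ = 0.5444·A + 0.5444·B in Cartesian coordinates,
giving P = (0.5032, 0.2486, 0.8276), i.e. latitude 55.86°, longitude 26.29°.

55.86°, 26.29°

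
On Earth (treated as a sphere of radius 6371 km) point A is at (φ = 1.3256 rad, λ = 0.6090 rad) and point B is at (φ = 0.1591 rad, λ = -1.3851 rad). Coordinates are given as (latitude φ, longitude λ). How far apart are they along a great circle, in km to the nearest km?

9655 km

Let φ₁ = 1.3256 rad, φ₂ = 0.1591 rad, and Δλ = -1.9941 rad.
cos c = sin φ₁ sin φ₂ + cos φ₁ cos φ₂ cos Δλ = (0.9701)(0.1584) + (0.2427)(0.9874)(-0.4108) = 0.05524,
so c = arccos(0.05524) = 1.51553 rad.
Distance = R·c = 6371 × 1.5155 ≈ 9655 km.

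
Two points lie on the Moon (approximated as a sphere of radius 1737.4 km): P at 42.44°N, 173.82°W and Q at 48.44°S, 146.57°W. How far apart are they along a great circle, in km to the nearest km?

In radians: φ₁ = 0.7407, φ₂ = -0.8454, Δλ = 27.250° = 0.4756 rad.
cos c = sin φ₁ sin φ₂ + cos φ₁ cos φ₂ cos Δλ = (0.6748)(-0.7483) + (0.7380)(0.6634)(0.8890) = -0.06969,
so c = arccos(-0.06969) = 1.64055 rad.
Distance = R·c = 1737.4 × 1.6405 ≈ 2850 km.

2850 km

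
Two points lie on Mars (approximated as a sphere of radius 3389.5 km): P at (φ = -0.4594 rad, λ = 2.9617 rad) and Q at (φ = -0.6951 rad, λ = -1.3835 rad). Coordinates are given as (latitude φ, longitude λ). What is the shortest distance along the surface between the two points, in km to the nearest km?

In radians: φ₁ = -0.4594, φ₂ = -0.6951, Δλ = 111.038° = 1.9380 rad.
Haversine: a = sin²(Δφ/2) + cos φ₁ cos φ₂ sin²(Δλ/2) = 0.0138 + (0.8963)(0.7680)(0.6795) = 0.48157.
Central angle c = 2·arcsin(√a) = 1.53392 rad.
Distance = R·c = 3389.5 × 1.5339 ≈ 5199 km.

5199 km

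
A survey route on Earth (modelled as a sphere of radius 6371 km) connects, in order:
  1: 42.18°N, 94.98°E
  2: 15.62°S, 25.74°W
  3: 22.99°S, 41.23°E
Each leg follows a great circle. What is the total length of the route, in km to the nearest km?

20702 km

Leg 1→2: central angle 2.1476 rad, distance 13682.5 km.
Leg 2→3: central angle 1.1018 rad, distance 7019.5 km.
Total: 13682.5 + 7019.5 ≈ 20702 km.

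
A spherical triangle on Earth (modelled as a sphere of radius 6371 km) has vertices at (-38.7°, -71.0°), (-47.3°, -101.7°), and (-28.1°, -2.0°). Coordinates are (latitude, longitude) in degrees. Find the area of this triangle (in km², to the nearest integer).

Side lengths (central angles): a = 1.3229, b = 0.9989, c = 0.4163 rad; semiperimeter s = 1.3691.
By l'Huilier's theorem, tan(E/4) = √[tan(s/2) tan((s−a)/2) tan((s−b)/2) tan((s−c)/2)], giving spherical excess E = 0.1706 rad.
Area = E·R² = 0.1706 × (6371)² ≈ 6923233 km².

6923233 km²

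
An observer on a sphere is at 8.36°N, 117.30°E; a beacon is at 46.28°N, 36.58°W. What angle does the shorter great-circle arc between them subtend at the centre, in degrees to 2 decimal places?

With latitudes φ₁ = 8.360°, φ₂ = 46.280° and longitude difference Δλ = -153.880°:
cos c = sin φ₁ sin φ₂ + cos φ₁ cos φ₂ cos Δλ = (0.1454)(0.7227) + (0.9894)(0.6911)(-0.8979) = -0.50888,
so c = arccos(-0.50888) = 2.10468 rad.
So the angular separation is 120.59°.

120.59°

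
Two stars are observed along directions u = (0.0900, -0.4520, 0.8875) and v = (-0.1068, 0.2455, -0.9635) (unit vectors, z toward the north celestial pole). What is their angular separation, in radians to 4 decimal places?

2.9205 rad

u·v = -0.9757; |u| = 1.0000, |v| = 1.0000.
cos θ = (u·v)/(|u||v|) = -0.9757, so θ = 2.9205 rad.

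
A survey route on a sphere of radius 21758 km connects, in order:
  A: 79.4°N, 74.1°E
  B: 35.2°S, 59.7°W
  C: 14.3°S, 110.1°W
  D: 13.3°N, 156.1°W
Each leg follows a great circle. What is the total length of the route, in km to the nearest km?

89259 km

Leg A→B: central angle 2.3059 rad, distance 50170.9 km.
Leg B→C: central angle 0.8670 rad, distance 18864.5 km.
Leg C→D: central angle 0.9295 rad, distance 20223.4 km.
Total: 50170.9 + 18864.5 + 20223.4 ≈ 89259 km.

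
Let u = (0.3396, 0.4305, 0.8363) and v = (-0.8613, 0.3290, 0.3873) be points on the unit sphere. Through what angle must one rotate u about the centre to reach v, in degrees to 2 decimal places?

u·v = 0.1730; |u| = 1.0000, |v| = 1.0000.
cos θ = (u·v)/(|u||v|) = 0.1730, so θ = 80.04°.

80.04°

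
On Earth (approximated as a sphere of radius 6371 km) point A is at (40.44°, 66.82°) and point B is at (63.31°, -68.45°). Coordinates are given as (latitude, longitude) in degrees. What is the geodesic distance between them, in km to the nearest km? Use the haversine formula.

7820 km

With latitudes φ₁ = 40.440°, φ₂ = 63.310° and longitude difference Δλ = -135.270°:
Haversine: a = sin²(Δφ/2) + cos φ₁ cos φ₂ sin²(Δλ/2) = 0.0393 + (0.7611)(0.4492)(0.8552) = 0.33166.
Central angle c = 2·arcsin(√a) = 1.22741 rad.
Distance = R·c = 6371 × 1.2274 ≈ 7820 km.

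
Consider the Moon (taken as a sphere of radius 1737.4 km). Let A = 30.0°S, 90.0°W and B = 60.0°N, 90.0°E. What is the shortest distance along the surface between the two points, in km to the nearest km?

4549 km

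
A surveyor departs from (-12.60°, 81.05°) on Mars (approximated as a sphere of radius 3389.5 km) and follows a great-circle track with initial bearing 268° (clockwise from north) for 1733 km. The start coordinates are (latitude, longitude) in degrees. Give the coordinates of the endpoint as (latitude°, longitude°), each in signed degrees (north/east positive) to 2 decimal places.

Angular distance δ = d/R = 1733/3389.5 = 0.51128 rad; initial bearing θ = 4.6775 rad.
sin φ₂ = sin φ₁ cos δ + cos φ₁ sin δ cos θ = (-0.2181)(0.8721) + (0.9759)(0.4893)(-0.0349) = -0.2069, so φ₂ = -11.94°.
Δλ = atan2(sin θ sin δ cos φ₁, cos δ − sin φ₁ sin φ₂) = atan2(-0.4772, 0.8270) = -29.988°.
λ₂ = 81.050° − 29.988° = 51.06°.

-11.94°, 51.06°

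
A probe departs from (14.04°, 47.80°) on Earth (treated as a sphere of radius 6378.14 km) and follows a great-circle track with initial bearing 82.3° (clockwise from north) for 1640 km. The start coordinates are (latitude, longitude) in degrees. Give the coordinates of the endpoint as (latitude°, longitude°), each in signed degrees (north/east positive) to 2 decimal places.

15.53°, 62.96°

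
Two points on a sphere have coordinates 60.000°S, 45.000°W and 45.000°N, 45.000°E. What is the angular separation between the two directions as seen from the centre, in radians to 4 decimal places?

With latitudes φ₁ = -60.000°, φ₂ = 45.000° and longitude difference Δλ = 90.000°:
Haversine: a = sin²(Δφ/2) + cos φ₁ cos φ₂ sin²(Δλ/2) = 0.6294 + (0.5000)(0.7071)(0.5000) = 0.80619.
Central angle c = 2·arcsin(√a) = 2.22985 rad.
So the angular separation is 2.2299 rad.

2.2299 rad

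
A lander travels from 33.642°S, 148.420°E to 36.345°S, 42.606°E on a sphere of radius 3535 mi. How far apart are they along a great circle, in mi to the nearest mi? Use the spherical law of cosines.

5036 mi

In radians: φ₁ = -0.5872, φ₂ = -0.6343, Δλ = -105.814° = -1.8468 rad.
cos c = sin φ₁ sin φ₂ + cos φ₁ cos φ₂ cos Δλ = (-0.5540)(-0.5926) + (0.8325)(0.8055)(-0.2725) = 0.14559,
so c = arccos(0.14559) = 1.42469 rad.
Distance = R·c = 3535 × 1.4247 ≈ 5036 mi.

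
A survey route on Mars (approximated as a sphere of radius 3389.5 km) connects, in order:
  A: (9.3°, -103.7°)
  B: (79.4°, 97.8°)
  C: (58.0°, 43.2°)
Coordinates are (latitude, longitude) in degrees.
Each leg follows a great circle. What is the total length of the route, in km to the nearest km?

6963 km

Leg A→B: central angle 1.5809 rad, distance 5358.3 km.
Leg B→C: central angle 0.4734 rad, distance 1604.4 km.
Total: 5358.3 + 1604.4 ≈ 6963 km.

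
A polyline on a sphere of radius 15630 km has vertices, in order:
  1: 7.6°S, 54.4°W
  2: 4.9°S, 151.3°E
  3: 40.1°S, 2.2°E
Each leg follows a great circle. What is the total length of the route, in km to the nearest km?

75910 km

Leg 1→2: central angle 2.6437 rad, distance 41321.3 km.
Leg 2→3: central angle 2.2130 rad, distance 34588.7 km.
Total: 41321.3 + 34588.7 ≈ 75910 km.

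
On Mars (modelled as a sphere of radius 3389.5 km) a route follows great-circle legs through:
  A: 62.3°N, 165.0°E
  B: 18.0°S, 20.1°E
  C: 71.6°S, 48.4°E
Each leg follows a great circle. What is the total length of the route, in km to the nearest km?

Leg A→B: central angle 2.2592 rad, distance 7657.5 km.
Leg B→C: central angle 0.9794 rad, distance 3319.6 km.
Total: 7657.5 + 3319.6 ≈ 10977 km.

10977 km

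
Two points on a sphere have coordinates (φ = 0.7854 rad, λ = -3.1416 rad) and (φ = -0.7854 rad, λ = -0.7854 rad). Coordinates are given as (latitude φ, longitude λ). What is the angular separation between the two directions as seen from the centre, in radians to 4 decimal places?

In radians: φ₁ = 0.7854, φ₂ = -0.7854, Δλ = 135.000° = 2.3562 rad.
Haversine: a = sin²(Δφ/2) + cos φ₁ cos φ₂ sin²(Δλ/2) = 0.5000 + (0.7071)(0.7071)(0.8536) = 0.92678.
Central angle c = 2·arcsin(√a) = 2.59357 rad.
So the angular separation is 2.5936 rad.

2.5936 rad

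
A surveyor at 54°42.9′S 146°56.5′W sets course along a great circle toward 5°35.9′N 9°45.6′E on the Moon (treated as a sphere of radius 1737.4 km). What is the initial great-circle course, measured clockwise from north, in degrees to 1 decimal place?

150.3°

With φ₁ = -0.9550, φ₂ = 0.0977, Δλ = 2.7350 rad, the forward-azimuth formula gives
θ = atan2( sin Δλ cos φ₂ , cos φ₁ sin φ₂ − sin φ₁ cos φ₂ cos Δλ ) = atan2(0.3936, -0.6898) = 150.29°.
So the initial bearing is 150.3°.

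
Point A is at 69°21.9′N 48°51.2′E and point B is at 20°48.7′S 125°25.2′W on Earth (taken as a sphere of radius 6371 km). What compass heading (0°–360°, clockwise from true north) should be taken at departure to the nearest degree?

Δλ = -174.273° = -3.0416 rad.
y = sin Δλ · cos φ₂ = (-0.0998)(0.9348) = -0.0933
x = cos φ₁ sin φ₂ − sin φ₁ cos φ₂ cos Δλ = (0.3524)(-0.3553) − (0.9358)(0.9348)(-0.9950) = 0.7452
θ = atan2(y, x) = -7.13°; adding 360° gives 353°.

353°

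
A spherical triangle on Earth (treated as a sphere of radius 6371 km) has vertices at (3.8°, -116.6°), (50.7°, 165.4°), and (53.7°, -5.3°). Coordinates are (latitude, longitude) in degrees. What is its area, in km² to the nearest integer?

51076117 km²

Side lengths (central angles): a = 1.3144, b = 1.7327, c = 1.3871 rad; semiperimeter s = 2.2171.
By l'Huilier's theorem, tan(E/4) = √[tan(s/2) tan((s−a)/2) tan((s−b)/2) tan((s−c)/2)], giving spherical excess E = 1.2584 rad.
Area = E·R² = 1.2584 × (6371)² ≈ 51076117 km².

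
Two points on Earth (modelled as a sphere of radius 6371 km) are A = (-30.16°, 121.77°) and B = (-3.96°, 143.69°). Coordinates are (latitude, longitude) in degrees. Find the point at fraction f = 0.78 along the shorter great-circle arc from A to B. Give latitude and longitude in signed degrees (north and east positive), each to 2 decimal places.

-9.89°, 139.32°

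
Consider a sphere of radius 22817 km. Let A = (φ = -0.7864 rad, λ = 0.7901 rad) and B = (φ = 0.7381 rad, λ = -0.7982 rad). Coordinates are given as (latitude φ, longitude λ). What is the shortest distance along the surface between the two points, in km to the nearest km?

47406 km

With latitudes φ₁ = -45.057°, φ₂ = 42.290° and longitude difference Δλ = -91.003°:
cos c = sin φ₁ sin φ₂ + cos φ₁ cos φ₂ cos Δλ = (-0.7078)(0.6729) + (0.7064)(0.7397)(-0.0175) = -0.48542,
so c = arccos(-0.48542) = 2.07764 rad.
Distance = R·c = 22817 × 2.0776 ≈ 47406 km.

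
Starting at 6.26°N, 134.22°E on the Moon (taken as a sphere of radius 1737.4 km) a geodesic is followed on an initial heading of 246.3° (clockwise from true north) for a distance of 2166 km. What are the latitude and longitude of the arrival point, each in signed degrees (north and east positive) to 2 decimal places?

-20.12°, 66.64°

Angular distance δ = d/R = 2166/1737.4 = 1.24669 rad; initial bearing θ = 4.2987 rad.
sin φ₂ = sin φ₁ cos δ + cos φ₁ sin δ cos θ = (0.1090)(0.3185) + (0.9940)(0.9479)(-0.4019) = -0.3440, so φ₂ = -20.12°.
Δλ = atan2(sin θ sin δ cos φ₁, cos δ − sin φ₁ sin φ₂) = atan2(-0.8628, 0.3560) = -67.580°.
λ₂ = 134.220° − 67.580° = 66.64°.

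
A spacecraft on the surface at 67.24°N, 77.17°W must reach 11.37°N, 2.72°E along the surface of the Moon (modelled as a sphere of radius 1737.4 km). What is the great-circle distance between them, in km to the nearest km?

In radians: φ₁ = 1.1736, φ₂ = 0.1984, Δλ = 79.890° = 1.3943 rad.
cos c = sin φ₁ sin φ₂ + cos φ₁ cos φ₂ cos Δλ = (0.9221)(0.1971) + (0.3869)(0.9804)(0.1755) = 0.24837,
so c = arccos(0.24837) = 1.31980 rad.
Distance = R·c = 1737.4 × 1.3198 ≈ 2293 km.

2293 km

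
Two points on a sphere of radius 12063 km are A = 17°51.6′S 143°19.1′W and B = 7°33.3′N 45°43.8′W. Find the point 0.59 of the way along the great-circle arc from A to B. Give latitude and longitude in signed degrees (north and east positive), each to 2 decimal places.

-5.12°, -84.59°

Central angle δ = 1.7365 rad. Interpolating on the sphere with fraction f = 0.59:
P = [sin((1−f)δ)·A + sin(fδ)·B] / sin δ = 0.6624·A + 0.8663·B in Cartesian coordinates,
giving P = (0.0939, -0.9916, -0.0892), i.e. latitude -5.12°, longitude -84.59°.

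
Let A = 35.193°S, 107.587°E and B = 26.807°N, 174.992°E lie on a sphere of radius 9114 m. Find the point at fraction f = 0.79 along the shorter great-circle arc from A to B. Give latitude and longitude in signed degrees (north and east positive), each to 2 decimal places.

Central angle δ = 1.5505 rad. Interpolating on the sphere with fraction f = 0.79:
P = [sin((1−f)δ)·A + sin(fδ)·B] / sin δ = 0.3199·A + 0.9410·B in Cartesian coordinates,
giving P = (-0.9156, 0.3226, 0.2400), i.e. latitude 13.88°, longitude 160.59°.

13.88°, 160.59°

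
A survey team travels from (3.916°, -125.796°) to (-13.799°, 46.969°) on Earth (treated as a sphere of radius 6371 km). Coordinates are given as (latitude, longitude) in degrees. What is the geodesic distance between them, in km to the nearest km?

18659 km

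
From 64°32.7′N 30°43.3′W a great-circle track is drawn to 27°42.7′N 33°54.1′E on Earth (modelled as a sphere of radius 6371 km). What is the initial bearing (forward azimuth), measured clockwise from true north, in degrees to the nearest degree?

100°

Δλ = 64.623° = 1.1279 rad.
y = sin Δλ · cos φ₂ = (0.9035)(0.8853) = 0.7999
x = cos φ₁ sin φ₂ − sin φ₁ cos φ₂ cos Δλ = (0.4298)(0.4650) − (0.9029)(0.8853)(0.4286) = -0.1427
θ = atan2(y, x) = 100.12°, so the bearing is 100°.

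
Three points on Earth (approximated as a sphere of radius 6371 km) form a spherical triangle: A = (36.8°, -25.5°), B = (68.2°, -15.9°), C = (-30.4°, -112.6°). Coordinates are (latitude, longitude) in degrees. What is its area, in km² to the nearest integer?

Side lengths (central angles): a = 2.1027, b = 1.8423, c = 0.5560 rad; semiperimeter s = 2.2505.
By l'Huilier's theorem, tan(E/4) = √[tan(s/2) tan((s−a)/2) tan((s−b)/2) tan((s−c)/2)], giving spherical excess E = 0.7533 rad.
Area = E·R² = 0.7533 × (6371)² ≈ 30574529 km².

30574529 km²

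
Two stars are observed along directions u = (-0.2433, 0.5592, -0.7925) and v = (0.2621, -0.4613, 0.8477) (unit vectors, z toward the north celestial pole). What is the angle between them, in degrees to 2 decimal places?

173.47°

u·v = -0.9935; |u| = 1.0000, |v| = 1.0000.
cos θ = (u·v)/(|u||v|) = -0.9935, so θ = 173.47°.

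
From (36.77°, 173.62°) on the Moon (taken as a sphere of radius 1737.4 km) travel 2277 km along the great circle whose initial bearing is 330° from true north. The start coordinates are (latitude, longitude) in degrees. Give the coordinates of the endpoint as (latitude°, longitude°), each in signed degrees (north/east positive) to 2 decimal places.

55.53°, 52.23°

Angular distance δ = d/R = 2277/1737.4 = 1.31058 rad; initial bearing θ = 5.7596 rad.
sin φ₂ = sin φ₁ cos δ + cos φ₁ sin δ cos θ = (0.5986)(0.2573) + (0.8010)(0.9663)(0.8660) = 0.8244, so φ₂ = 55.53°.
Δλ = atan2(sin θ sin δ cos φ₁, cos δ − sin φ₁ sin φ₂) = atan2(-0.3870, -0.2362) = -121.394°.
λ₂ = 173.620° − 121.394° = 52.23°.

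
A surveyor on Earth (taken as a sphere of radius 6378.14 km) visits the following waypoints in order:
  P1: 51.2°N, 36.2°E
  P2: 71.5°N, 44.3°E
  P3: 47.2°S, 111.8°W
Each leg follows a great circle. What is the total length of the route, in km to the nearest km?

Leg P1→P2: central angle 0.3600 rad, distance 2296.0 km.
Leg P2→P3: central angle 2.6746 rad, distance 17058.8 km.
Total: 2296.0 + 17058.8 ≈ 19355 km.

19355 km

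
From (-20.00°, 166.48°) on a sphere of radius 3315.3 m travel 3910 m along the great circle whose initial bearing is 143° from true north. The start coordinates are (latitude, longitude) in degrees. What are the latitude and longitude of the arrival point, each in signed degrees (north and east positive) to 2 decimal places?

-55.51°, -114.31°

Angular distance δ = d/R = 3910/3315.3 = 1.17938 rad; initial bearing θ = 2.4958 rad.
sin φ₂ = sin φ₁ cos δ + cos φ₁ sin δ cos θ = (-0.3420)(0.3815) + (0.9397)(0.9244)(-0.7986) = -0.8242, so φ₂ = -55.51°.
Δλ = atan2(sin θ sin δ cos φ₁, cos δ − sin φ₁ sin φ₂) = atan2(0.5228, 0.0996) = 79.212°.
λ₂ = 166.480° + 79.212° = 245.69° → -114.31° after wrapping to (−180°, 180°].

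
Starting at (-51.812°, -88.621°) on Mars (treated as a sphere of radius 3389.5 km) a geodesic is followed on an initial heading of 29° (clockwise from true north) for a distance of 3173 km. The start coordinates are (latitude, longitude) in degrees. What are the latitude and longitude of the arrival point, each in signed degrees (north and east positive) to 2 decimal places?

-1.75°, -65.63°

Angular distance δ = d/R = 3173/3389.5 = 0.93613 rad; initial bearing θ = 0.5061 rad.
sin φ₂ = sin φ₁ cos δ + cos φ₁ sin δ cos θ = (-0.7860)(0.5929) + (0.6182)(0.8053)(0.8746) = -0.0306, so φ₂ = -1.75°.
Δλ = atan2(sin θ sin δ cos φ₁, cos δ − sin φ₁ sin φ₂) = atan2(0.2414, 0.5689) = 22.991°.
λ₂ = -88.621° + 22.991° = -65.63°.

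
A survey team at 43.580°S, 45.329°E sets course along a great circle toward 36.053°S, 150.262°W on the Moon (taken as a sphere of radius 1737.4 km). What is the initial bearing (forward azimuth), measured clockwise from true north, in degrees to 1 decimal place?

167.3°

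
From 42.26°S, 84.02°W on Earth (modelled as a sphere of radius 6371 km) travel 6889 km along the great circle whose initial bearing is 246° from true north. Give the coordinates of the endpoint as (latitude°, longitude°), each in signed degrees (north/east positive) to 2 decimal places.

Angular distance δ = d/R = 6889/6371 = 1.08131 rad; initial bearing θ = 4.2935 rad.
sin φ₂ = sin φ₁ cos δ + cos φ₁ sin δ cos θ = (-0.6725)(0.4702) + (0.7401)(0.8826)(-0.4067) = -0.5819, so φ₂ = -35.58°.
Δλ = atan2(sin θ sin δ cos φ₁, cos δ − sin φ₁ sin φ₂) = atan2(-0.5967, 0.0789) = -82.471°.
λ₂ = -84.020° − 82.471° = -166.49°.

-35.58°, -166.49°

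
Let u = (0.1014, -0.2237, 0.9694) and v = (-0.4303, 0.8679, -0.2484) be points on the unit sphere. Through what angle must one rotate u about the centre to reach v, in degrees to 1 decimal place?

118.6°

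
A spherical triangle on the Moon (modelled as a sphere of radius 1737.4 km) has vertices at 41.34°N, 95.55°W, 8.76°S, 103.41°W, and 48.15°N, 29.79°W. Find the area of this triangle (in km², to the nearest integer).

1024037 km²

Side lengths (central angles): a = 1.4982, b = 0.7986, c = 0.8835 rad; semiperimeter s = 1.5902.
By l'Huilier's theorem, tan(E/4) = √[tan(s/2) tan((s−a)/2) tan((s−b)/2) tan((s−c)/2)], giving spherical excess E = 0.3392 rad.
Area = E·R² = 0.3392 × (1737.4)² ≈ 1024037 km².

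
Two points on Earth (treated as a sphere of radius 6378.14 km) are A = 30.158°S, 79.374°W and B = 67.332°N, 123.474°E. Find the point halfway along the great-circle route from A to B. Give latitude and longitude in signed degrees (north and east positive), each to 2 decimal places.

38.37°, -95.74°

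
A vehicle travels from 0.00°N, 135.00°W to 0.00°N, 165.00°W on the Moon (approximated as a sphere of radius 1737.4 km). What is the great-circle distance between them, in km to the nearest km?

910 km

In radians: φ₁ = 0.0000, φ₂ = 0.0000, Δλ = -30.000° = -0.5236 rad.
cos c = sin φ₁ sin φ₂ + cos φ₁ cos φ₂ cos Δλ = (0.0000)(0.0000) + (1.0000)(1.0000)(0.8660) = 0.86603,
so c = arccos(0.86603) = 0.52360 rad.
Distance = R·c = 1737.4 × 0.5236 ≈ 910 km.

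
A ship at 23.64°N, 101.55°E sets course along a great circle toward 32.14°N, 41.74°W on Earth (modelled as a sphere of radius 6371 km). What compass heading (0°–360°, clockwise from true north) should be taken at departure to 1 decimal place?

With φ₁ = 0.4126, φ₂ = 0.5609, Δλ = -2.5009 rad, the forward-azimuth formula gives
θ = atan2( sin Δλ cos φ₂ , cos φ₁ sin φ₂ − sin φ₁ cos φ₂ cos Δλ ) = atan2(-0.5062, 0.7595) = -33.68°.
Adding 360° brings this into [0°, 360°): 326.3°.

326.3°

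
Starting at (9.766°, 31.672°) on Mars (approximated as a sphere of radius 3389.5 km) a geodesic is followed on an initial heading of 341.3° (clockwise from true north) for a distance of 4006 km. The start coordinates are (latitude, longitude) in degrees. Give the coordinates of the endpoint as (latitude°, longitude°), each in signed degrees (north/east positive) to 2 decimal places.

Angular distance δ = d/R = 4006/3389.5 = 1.18189 rad; initial bearing θ = 5.9568 rad.
sin φ₂ = sin φ₁ cos δ + cos φ₁ sin δ cos θ = (0.1696)(0.3792) + (0.9855)(0.9253)(0.9472) = 0.9281, so φ₂ = 68.14°.
Δλ = atan2(sin θ sin δ cos φ₁, cos δ − sin φ₁ sin φ₂) = atan2(-0.2924, 0.2218) = -52.821°.
λ₂ = 31.672° − 52.821° = -21.15°.

68.14°, -21.15°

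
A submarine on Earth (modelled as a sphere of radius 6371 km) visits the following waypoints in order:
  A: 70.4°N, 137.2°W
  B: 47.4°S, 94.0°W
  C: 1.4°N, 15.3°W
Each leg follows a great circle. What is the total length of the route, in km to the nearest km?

22827 km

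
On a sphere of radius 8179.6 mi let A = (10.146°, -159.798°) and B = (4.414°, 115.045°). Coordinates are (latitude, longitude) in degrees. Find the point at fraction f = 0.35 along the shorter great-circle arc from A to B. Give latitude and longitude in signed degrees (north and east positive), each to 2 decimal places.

The central angle between A and B is δ = 1.4742 rad.
With f = 0.35, the slerp weights are sin((1−f)δ)/sin δ = 0.8220 and sin(fδ)/sin δ = 0.4957.
Weighted sum of the unit vectors: (0.8220)·(-0.9238,-0.3399,0.1762) + (0.4957)·(-0.4221,0.9033,0.0770) = (-0.9686, 0.1683, 0.1830).
Converting back: φ = atan2(z, √(x²+y²)) = 10.54°, λ = atan2(y, x) = 170.14°.

10.54°, 170.14°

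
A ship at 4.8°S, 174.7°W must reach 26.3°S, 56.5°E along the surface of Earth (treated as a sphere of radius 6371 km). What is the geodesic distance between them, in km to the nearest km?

In radians: φ₁ = -0.0838, φ₂ = -0.4590, Δλ = -128.800° = -2.2480 rad.
cos c = sin φ₁ sin φ₂ + cos φ₁ cos φ₂ cos Δλ = (-0.0837)(-0.4431) + (0.9965)(0.8965)(-0.6266) = -0.52270,
so c = arccos(-0.52270) = 2.12081 rad.
Distance = R·c = 6371 × 2.1208 ≈ 13512 km.

13512 km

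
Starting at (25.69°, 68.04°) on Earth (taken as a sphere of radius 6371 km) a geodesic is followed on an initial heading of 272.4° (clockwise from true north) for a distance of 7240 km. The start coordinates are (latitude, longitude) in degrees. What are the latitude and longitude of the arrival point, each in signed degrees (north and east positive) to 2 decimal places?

12.51°, -0.14°

Angular distance δ = d/R = 7240/6371 = 1.13640 rad; initial bearing θ = 4.7543 rad.
sin φ₂ = sin φ₁ cos δ + cos φ₁ sin δ cos θ = (0.4335)(0.4209) + (0.9012)(0.9071)(0.0419) = 0.2167, so φ₂ = 12.51°.
Δλ = atan2(sin θ sin δ cos φ₁, cos δ − sin φ₁ sin φ₂) = atan2(-0.8167, 0.3269) = -68.184°.
λ₂ = 68.040° − 68.184° = -0.14°.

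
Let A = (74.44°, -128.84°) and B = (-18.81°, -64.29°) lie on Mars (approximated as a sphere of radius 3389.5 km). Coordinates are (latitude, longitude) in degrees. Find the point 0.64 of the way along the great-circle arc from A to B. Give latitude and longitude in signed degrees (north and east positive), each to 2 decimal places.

Central angle δ = 1.7737 rad. Interpolating on the sphere with fraction f = 0.64:
P = [sin((1−f)δ)·A + sin(fδ)·B] / sin δ = 0.6085·A + 0.9256·B in Cartesian coordinates,
giving P = (0.2777, -0.9166, 0.2878), i.e. latitude 16.72°, longitude -73.14°.

16.72°, -73.14°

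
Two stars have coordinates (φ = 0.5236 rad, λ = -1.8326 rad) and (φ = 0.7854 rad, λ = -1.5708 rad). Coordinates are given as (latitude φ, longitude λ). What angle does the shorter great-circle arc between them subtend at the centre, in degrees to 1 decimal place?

19.1°

Let φ₁ = 0.5236 rad, φ₂ = 0.7854 rad, and Δλ = 0.2618 rad.
cos c = sin φ₁ sin φ₂ + cos φ₁ cos φ₂ cos Δλ = (0.5000)(0.7071) + (0.8660)(0.7071)(0.9659) = 0.94506,
so c = arccos(0.94506) = 0.33302 rad.
So the angular separation is 19.1°.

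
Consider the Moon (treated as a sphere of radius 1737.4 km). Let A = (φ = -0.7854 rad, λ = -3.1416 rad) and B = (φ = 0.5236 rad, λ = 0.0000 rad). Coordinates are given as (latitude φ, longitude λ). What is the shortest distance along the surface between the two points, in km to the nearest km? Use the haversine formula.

Let φ₁ = -0.7854 rad, φ₂ = 0.5236 rad, and Δλ = -3.1416 rad.
Haversine: a = sin²(Δφ/2) + cos φ₁ cos φ₂ sin²(Δλ/2) = 0.3706 + (0.7071)(0.8660)(1.0000) = 0.98296.
Central angle c = 2·arcsin(√a) = 2.87979 rad.
Distance = R·c = 1737.4 × 2.8798 ≈ 5003 km.

5003 km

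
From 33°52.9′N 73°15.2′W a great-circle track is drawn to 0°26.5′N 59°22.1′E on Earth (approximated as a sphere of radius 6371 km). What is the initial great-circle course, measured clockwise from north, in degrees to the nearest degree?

With φ₁ = 0.5913, φ₂ = 0.0077, Δλ = 2.3147 rad, the forward-azimuth formula gives
θ = atan2( sin Δλ cos φ₂ , cos φ₁ sin φ₂ − sin φ₁ cos φ₂ cos Δλ ) = atan2(0.7358, 0.3839) = 62.45°.
So the initial bearing is 62°.

62°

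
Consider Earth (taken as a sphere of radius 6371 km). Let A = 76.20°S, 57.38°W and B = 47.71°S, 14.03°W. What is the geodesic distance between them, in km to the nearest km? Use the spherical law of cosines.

3711 km

In radians: φ₁ = -1.3299, φ₂ = -0.8327, Δλ = 43.350° = 0.7566 rad.
cos c = sin φ₁ sin φ₂ + cos φ₁ cos φ₂ cos Δλ = (-0.9711)(-0.7397) + (0.2385)(0.6729)(0.7272) = 0.83511,
so c = arccos(0.83511) = 0.58246 rad.
Distance = R·c = 6371 × 0.5825 ≈ 3711 km.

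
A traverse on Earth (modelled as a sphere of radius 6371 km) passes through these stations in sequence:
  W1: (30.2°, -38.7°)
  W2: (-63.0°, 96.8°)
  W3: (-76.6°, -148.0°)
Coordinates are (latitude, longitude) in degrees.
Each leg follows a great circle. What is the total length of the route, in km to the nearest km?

19064 km

Leg W1→W2: central angle 2.3863 rad, distance 15203.0 km.
Leg W2→W3: central angle 0.6060 rad, distance 3860.6 km.
Total: 15203.0 + 3860.6 ≈ 19064 km.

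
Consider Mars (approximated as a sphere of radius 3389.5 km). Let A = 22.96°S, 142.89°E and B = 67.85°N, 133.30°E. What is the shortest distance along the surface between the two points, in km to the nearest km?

5389 km

With latitudes φ₁ = -22.960°, φ₂ = 67.850° and longitude difference Δλ = -9.590°:
cos c = sin φ₁ sin φ₂ + cos φ₁ cos φ₂ cos Δλ = (-0.3901)(0.9262) + (0.9208)(0.3770)(0.9860) = -0.01899,
so c = arccos(-0.01899) = 1.58979 rad.
Distance = R·c = 3389.5 × 1.5898 ≈ 5389 km.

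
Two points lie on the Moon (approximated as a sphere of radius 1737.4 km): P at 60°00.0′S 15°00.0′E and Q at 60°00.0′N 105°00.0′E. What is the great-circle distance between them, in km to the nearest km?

4203 km

Let φ₁ = -1.0472 rad, φ₂ = 1.0472 rad, and Δλ = 1.5708 rad.
cos c = sin φ₁ sin φ₂ + cos φ₁ cos φ₂ cos Δλ = (-0.8660)(0.8660) + (0.5000)(0.5000)(0.0000) = -0.75000,
so c = arccos(-0.75000) = 2.41886 rad.
Distance = R·c = 1737.4 × 2.4189 ≈ 4203 km.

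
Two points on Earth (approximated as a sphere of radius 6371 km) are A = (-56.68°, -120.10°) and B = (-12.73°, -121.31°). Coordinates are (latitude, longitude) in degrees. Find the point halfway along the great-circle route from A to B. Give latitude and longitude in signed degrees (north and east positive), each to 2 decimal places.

The central angle between A and B is δ = 0.7672 rad.
With f = 0.5, the slerp weights are sin((1−f)δ)/sin δ = 0.5392 and sin(fδ)/sin δ = 0.5392.
Weighted sum of the unit vectors: (0.5392)·(-0.2755,-0.4752,-0.8356) + (0.5392)·(-0.5069,-0.8334,-0.2204) = (-0.4219, -0.7056, -0.5694).
Converting back: φ = atan2(z, √(x²+y²)) = -34.71°, λ = atan2(y, x) = -120.87°.

-34.71°, -120.87°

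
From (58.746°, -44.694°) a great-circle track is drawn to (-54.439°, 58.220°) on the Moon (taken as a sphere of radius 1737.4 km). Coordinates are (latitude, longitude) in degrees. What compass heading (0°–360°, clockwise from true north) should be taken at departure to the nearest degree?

119°

Δλ = 102.914° = 1.7962 rad.
y = sin Δλ · cos φ₂ = (0.9747)(0.5816) = 0.5669
x = cos φ₁ sin φ₂ − sin φ₁ cos φ₂ cos Δλ = (0.5188)(-0.8135) − (0.8549)(0.5816)(-0.2235) = -0.3110
θ = atan2(y, x) = 118.75°, so the bearing is 119°.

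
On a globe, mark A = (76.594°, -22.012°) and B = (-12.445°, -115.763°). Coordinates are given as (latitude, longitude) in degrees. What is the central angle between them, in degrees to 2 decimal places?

102.97°

Let φ₁ = 1.3368 rad, φ₂ = -0.2172 rad, and Δλ = -1.6363 rad.
cos c = sin φ₁ sin φ₂ + cos φ₁ cos φ₂ cos Δλ = (0.9728)(-0.2155) + (0.2318)(0.9765)(-0.0654) = -0.22444,
so c = arccos(-0.22444) = 1.79717 rad.
So the angular separation is 102.97°.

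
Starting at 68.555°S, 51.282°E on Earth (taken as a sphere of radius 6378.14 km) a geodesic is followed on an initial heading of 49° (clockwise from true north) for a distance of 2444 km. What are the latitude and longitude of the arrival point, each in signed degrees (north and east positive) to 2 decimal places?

Angular distance δ = d/R = 2444/6378.14 = 0.38318 rad; initial bearing θ = 0.8552 rad.
sin φ₂ = sin φ₁ cos δ + cos φ₁ sin δ cos θ = (-0.9308)(0.9275) + (0.3656)(0.3739)(0.6561) = -0.7736, so φ₂ = -50.68°.
Δλ = atan2(sin θ sin δ cos φ₁, cos δ − sin φ₁ sin φ₂) = atan2(0.1032, 0.2074) = 26.441°.
λ₂ = 51.282° + 26.441° = 77.72°.

-50.68°, 77.72°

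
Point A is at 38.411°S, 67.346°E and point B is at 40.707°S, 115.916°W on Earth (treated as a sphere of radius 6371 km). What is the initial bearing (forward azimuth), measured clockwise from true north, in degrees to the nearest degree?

177°

With φ₁ = -0.6704, φ₂ = -0.7105, Δλ = 3.0847 rad, the forward-azimuth formula gives
θ = atan2( sin Δλ cos φ₂ , cos φ₁ sin φ₂ − sin φ₁ cos φ₂ cos Δλ ) = atan2(0.0431, -0.9813) = 177.48°.
So the initial bearing is 177°.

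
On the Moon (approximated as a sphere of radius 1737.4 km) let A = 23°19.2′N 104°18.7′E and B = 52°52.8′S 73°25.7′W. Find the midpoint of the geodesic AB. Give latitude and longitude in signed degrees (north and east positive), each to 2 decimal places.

Central angle δ = 2.6248 rad. Interpolating on the sphere with fraction f = 0.5:
P = [sin((1−f)δ)·A + sin(fδ)·B] / sin δ = 1.9567·A + 1.9567·B in Cartesian coordinates,
giving P = (-0.1074, 0.6093, -0.7856), i.e. latitude -51.78°, longitude 100.00°.

-51.78°, 100.00°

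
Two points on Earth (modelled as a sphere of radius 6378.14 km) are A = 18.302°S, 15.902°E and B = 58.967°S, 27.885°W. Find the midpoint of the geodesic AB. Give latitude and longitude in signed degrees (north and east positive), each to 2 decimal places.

Central angle δ = 0.8990 rad. Interpolating on the sphere with fraction f = 0.5:
P = [sin((1−f)δ)·A + sin(fδ)·B] / sin δ = 0.5551·A + 0.5551·B in Cartesian coordinates,
giving P = (0.7599, 0.0106, -0.6500), i.e. latitude -40.54°, longitude 0.80°.

-40.54°, 0.80°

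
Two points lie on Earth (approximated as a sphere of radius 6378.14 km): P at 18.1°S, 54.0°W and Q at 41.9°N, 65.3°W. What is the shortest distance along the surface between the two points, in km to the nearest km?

6780 km

In radians: φ₁ = -0.3159, φ₂ = 0.7313, Δλ = -11.300° = -0.1972 rad.
Haversine: a = sin²(Δφ/2) + cos φ₁ cos φ₂ sin²(Δλ/2) = 0.2500 + (0.9505)(0.7443)(0.0097) = 0.25686.
Central angle c = 2·arcsin(√a) = 1.06296 rad.
Distance = R·c = 6378.14 × 1.0630 ≈ 6780 km.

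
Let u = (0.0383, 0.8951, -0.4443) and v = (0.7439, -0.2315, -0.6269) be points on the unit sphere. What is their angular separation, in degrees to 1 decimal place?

84.3°

u·v = 0.0998; |u| = 1.0000, |v| = 1.0000.
cos θ = (u·v)/(|u||v|) = 0.0998, so θ = 84.3°.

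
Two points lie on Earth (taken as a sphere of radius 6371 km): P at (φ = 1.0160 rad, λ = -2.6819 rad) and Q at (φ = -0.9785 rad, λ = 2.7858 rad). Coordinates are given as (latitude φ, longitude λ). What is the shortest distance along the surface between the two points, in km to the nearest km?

13370 km

Let φ₁ = 1.0160 rad, φ₂ = -0.9785 rad, and Δλ = -0.8155 rad.
cos c = sin φ₁ sin φ₂ + cos φ₁ cos φ₂ cos Δλ = (0.8500)(-0.8297) + (0.5268)(0.5583)(0.6855) = -0.50362,
so c = arccos(-0.50362) = 2.09858 rad.
Distance = R·c = 6371 × 2.0986 ≈ 13370 km.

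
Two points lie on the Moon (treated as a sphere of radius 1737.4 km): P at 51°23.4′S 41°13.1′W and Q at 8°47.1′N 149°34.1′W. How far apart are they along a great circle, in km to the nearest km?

Let φ₁ = -0.8969 rad, φ₂ = 0.1533 rad, and Δλ = -1.8911 rad.
cos c = sin φ₁ sin φ₂ + cos φ₁ cos φ₂ cos Δλ = (-0.7814)(0.1527) + (0.6240)(0.9883)(-0.3148) = -0.31349,
so c = arccos(-0.31349) = 1.88966 rad.
Distance = R·c = 1737.4 × 1.8897 ≈ 3283 km.

3283 km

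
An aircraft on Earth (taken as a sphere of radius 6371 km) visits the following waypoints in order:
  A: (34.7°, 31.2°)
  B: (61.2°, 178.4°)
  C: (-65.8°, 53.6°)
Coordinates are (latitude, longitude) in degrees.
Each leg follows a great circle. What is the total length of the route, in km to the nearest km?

Leg A→B: central angle 1.4041 rad, distance 8945.4 km.
Leg B→C: central angle 2.7189 rad, distance 17322.3 km.
Total: 8945.4 + 17322.3 ≈ 26268 km.

26268 km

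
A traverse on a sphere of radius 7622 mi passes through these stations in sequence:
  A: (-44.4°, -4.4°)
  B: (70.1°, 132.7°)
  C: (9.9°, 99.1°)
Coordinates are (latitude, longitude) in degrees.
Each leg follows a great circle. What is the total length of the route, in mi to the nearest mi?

28010 mi

Leg A→B: central angle 2.5608 rad, distance 19518.5 mi.
Leg B→C: central angle 1.1141 rad, distance 8492.0 mi.
Total: 19518.5 + 8492.0 ≈ 28010 mi.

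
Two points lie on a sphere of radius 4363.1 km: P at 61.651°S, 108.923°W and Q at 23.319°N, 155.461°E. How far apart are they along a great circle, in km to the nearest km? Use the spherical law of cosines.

8607 km

Let φ₁ = -1.0760 rad, φ₂ = 0.4070 rad, and Δλ = -1.6688 rad.
cos c = sin φ₁ sin φ₂ + cos φ₁ cos φ₂ cos Δλ = (-0.8801)(0.3959) + (0.4748)(0.9183)(-0.0979) = -0.39105,
so c = arccos(-0.39105) = 1.97257 rad.
Distance = R·c = 4363.1 × 1.9726 ≈ 8607 km.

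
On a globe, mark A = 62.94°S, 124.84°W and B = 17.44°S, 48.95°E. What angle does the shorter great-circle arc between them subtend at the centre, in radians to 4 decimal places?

1.7361 rad

Let φ₁ = -1.0985 rad, φ₂ = -0.3044 rad, and Δλ = 3.0332 rad.
cos c = sin φ₁ sin φ₂ + cos φ₁ cos φ₂ cos Δλ = (-0.8905)(-0.2997) + (0.4549)(0.9540)(-0.9941) = -0.16457,
so c = arccos(-0.16457) = 1.73611 rad.
So the angular separation is 1.7361 rad.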